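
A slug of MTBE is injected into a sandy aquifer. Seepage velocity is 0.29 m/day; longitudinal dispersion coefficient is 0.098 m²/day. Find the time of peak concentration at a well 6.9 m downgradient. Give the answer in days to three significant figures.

22.7 days

For the 1D instantaneous-source solution, setting ∂C/∂t = 0 at fixed x gives v²t² + 2Dt − x² = 0, so t = (√(D² + v²x²) − D)/v².
√(D² + v²x²) = √(0.098² + 0.29² × 6.9²) = 2.003; v² = 0.0841.
t = (2.003 − 0.098)/0.0841 = 22.7 days (vs. the pure-advection estimate x/v = 23.8 d).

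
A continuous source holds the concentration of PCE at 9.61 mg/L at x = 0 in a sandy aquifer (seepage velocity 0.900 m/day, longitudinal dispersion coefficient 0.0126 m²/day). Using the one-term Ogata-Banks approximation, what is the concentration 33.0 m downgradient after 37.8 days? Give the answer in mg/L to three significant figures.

8.19 mg/L

For a continuous step input, C/C₀ ≈ ½·erfc((x−vt)/(2√(Dt))).
vt = 0.900 × 37.8 = 34.02 m and 2√(Dt) = 2√(0.0126 × 37.8) = 1.380 m.
Argument (x−vt)/(2√(Dt)) = (33.0 − 34.02)/1.380 = -0.7391; ½·erfc(-0.7391) = 0.8520.
C = 9.61 × 0.8520 = 8.19 mg/L.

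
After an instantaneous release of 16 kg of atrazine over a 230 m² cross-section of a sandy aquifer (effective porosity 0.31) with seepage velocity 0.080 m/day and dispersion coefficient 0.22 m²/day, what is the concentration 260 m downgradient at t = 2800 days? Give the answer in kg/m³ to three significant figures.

For an instantaneous plane source, C(x,t) = M/(n_e·A·√(4πDt)) · exp(−(x−vt)²/(4Dt)), with n_e·A the pore (flow) area.
Plume center vt = 0.080 × 2800 = 224 m, so the well at 260 m is 36 m downgradient of the peak.
√(4πDt) = 87.98 m, giving peak height M/(n_e·A·√(4πDt)) = 16/(0.31 × 230 × 87.98) = 0.002551 kg/m³.
(x−vt)²/(4Dt) = (36)²/(4 × 0.22 × 2800) = 0.5260; exp(−0.5260) = 0.5910.
C = 0.002551 × 0.5910 = 0.00151 kg/m³.

0.00151 kg/m³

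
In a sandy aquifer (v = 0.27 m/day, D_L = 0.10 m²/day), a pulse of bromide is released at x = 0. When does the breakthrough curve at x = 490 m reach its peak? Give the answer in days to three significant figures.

1810 days

For the 1D instantaneous-source solution, setting ∂C/∂t = 0 at fixed x gives v²t² + 2Dt − x² = 0, so t = (√(D² + v²x²) − D)/v².
√(D² + v²x²) = √(0.10² + 0.27² × 490²) = 132.3; v² = 0.0729.
t = (132.3 − 0.10)/0.0729 = 1810 days (vs. the pure-advection estimate x/v = 1810 d).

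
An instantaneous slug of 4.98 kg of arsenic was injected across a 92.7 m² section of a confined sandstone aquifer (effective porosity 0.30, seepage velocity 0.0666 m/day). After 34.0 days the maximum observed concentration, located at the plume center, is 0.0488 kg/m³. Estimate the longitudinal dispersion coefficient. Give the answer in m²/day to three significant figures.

0.0315 m²/day

At the plume center C_max = M/(n_e·A·√(4πDt)), so D = M²/(4πt·(n_e·A·C_max)²).
n_e·A·C_max = 0.30 × 92.7 × 0.0488 = 1.357 kg/m.
D = 4.98²/(4π × 34.0 × 1.357²) = 0.0315 m²/day.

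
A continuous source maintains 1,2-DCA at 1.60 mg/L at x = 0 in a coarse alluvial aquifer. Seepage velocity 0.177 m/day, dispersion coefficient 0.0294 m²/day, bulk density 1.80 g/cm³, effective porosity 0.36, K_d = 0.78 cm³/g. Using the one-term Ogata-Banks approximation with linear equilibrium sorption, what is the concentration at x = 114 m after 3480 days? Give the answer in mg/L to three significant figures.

1.54 mg/L

Retardation factor R = 1 + ρ_b·K_d/n = 1 + 1.80 × 0.78/0.36 = 4.900.
Sorption retards both mechanisms: v_R = v/R = 0.03612 m/day, D_R = D/R = 0.006000 m²/day.
v_R·t = 0.03612 × 3480 = 125.6976 m; 2√(D_R t) = 9.139 m; argument = (114 − 125.6976)/9.139 = -1.280.
C = C₀ × ½·erfc(-1.280) = 1.60 × 0.9649 = 1.54 mg/L.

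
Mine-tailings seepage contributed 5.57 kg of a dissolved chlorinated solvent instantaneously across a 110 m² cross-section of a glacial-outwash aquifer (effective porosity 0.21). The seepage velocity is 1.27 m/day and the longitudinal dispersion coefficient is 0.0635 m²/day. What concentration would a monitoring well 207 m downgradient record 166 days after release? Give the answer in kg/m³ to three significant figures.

For an instantaneous plane source, C(x,t) = M/(n_e·A·√(4πDt)) · exp(−(x−vt)²/(4Dt)), with n_e·A the pore (flow) area.
Plume center vt = 1.27 × 166 = 210.82 m, so the well at 207 m is 3.82 m upgradient of the peak.
√(4πDt) = 11.51 m, giving peak height M/(n_e·A·√(4πDt)) = 5.57/(0.21 × 110 × 11.51) = 0.02095 kg/m³.
(x−vt)²/(4Dt) = (-3.82)²/(4 × 0.0635 × 166) = 0.3461; exp(−0.3461) = 0.7074.
C = 0.02095 × 0.7074 = 0.0148 kg/m³.

0.0148 kg/m³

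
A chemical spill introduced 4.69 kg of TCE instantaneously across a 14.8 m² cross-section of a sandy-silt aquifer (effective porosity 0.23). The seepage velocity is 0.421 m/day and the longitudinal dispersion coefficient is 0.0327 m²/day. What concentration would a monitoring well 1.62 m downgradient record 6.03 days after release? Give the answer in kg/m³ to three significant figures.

For an instantaneous plane source, C(x,t) = M/(n_e·A·√(4πDt)) · exp(−(x−vt)²/(4Dt)), with n_e·A the pore (flow) area.
Plume center vt = 0.421 × 6.03 = 2.53863 m, so the well at 1.62 m is 0.91863 m upgradient of the peak.
√(4πDt) = 1.574 m, giving peak height M/(n_e·A·√(4πDt)) = 4.69/(0.23 × 14.8 × 1.574) = 0.8753 kg/m³.
(x−vt)²/(4Dt) = (-0.91863)²/(4 × 0.0327 × 6.03) = 1.070; exp(−1.070) = 0.3430.
C = 0.8753 × 0.3430 = 0.300 kg/m³.

0.300 kg/m³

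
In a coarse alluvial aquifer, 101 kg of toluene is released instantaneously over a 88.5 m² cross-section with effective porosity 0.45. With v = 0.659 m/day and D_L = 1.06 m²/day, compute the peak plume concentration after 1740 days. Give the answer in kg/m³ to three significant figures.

0.0167 kg/m³

The peak of an instantaneous 1D plume sits at x = vt; there the Gaussian factor is 1 and C_max = M/(n_e·A·√(4πDt)), where n_e·A is the pore area the mass is dissolved in.
√(4πDt) = √(4π × 1.06 × 1740) = 152.2 m, so C_max = 101/(0.45 × 88.5 × 152.2) = 0.0167 kg/m³.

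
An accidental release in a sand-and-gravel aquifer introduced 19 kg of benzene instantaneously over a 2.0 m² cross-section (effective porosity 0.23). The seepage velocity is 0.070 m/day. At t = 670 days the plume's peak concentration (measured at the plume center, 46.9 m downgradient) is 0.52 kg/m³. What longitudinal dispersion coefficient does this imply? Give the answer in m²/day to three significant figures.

0.749 m²/day

At the plume center C_max = M/(n_e·A·√(4πDt)), so D = M²/(4πt·(n_e·A·C_max)²).
n_e·A·C_max = 0.23 × 2.0 × 0.52 = 0.2392 kg/m.
D = 19²/(4π × 670 × 0.2392²) = 0.749 m²/day.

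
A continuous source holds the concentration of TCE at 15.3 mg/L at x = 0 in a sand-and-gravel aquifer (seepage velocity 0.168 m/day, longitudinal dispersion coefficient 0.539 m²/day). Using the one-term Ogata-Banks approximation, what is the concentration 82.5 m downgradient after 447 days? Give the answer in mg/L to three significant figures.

5.63 mg/L

For a continuous step input, C/C₀ ≈ ½·erfc((x−vt)/(2√(Dt))).
vt = 0.168 × 447 = 75.096 m and 2√(Dt) = 2√(0.539 × 447) = 31.04 m.
Argument (x−vt)/(2√(Dt)) = (82.5 − 75.096)/31.04 = 0.2385; ½·erfc(0.2385) = 0.3679.
C = 15.3 × 0.3679 = 5.63 mg/L.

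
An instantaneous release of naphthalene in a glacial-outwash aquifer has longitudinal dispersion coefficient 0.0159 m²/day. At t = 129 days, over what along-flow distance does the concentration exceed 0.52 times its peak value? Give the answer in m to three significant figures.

4.63 m

The plume is Gaussian with σ = √(2Dt) = √(2 × 0.0159 × 129) = 2.025 m.
C/C_peak = exp(−Δx²/(2σ²)) = 0.52 ⇒ Δx = σ·√(−2 ln 0.52) = 2.025 × 1.144 = 2.317 m.
Width = 2Δx = 4.63 m.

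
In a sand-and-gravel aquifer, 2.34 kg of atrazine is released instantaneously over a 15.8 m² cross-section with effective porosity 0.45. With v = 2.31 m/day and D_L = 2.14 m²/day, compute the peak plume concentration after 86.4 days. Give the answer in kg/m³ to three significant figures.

The peak of an instantaneous 1D plume sits at x = vt; there the Gaussian factor is 1 and C_max = M/(n_e·A·√(4πDt)), where n_e·A is the pore area the mass is dissolved in.
√(4πDt) = √(4π × 2.14 × 86.4) = 48.20 m, so C_max = 2.34/(0.45 × 15.8 × 48.20) = 0.00683 kg/m³.

0.00683 kg/m³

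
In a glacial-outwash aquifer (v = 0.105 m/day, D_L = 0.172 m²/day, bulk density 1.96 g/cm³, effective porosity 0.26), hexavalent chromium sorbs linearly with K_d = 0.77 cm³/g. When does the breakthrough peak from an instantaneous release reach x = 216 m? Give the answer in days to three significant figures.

Retardation factor R = 1 + ρ_b·K_d/n = 1 + 1.96 × 0.77/0.26 = 6.805.
Sorption retards both mechanisms: v_R = v/R = 0.01543 m/day, D_R = D/R = 0.02528 m²/day.
Peak time from v_R²t² + 2D_R t − x² = 0: t = (√(D_R² + v_R²x²) − D_R)/v_R².
√(D_R² + v_R²x²) = √(0.02528² + 0.01543² × 216²) = 3.333; v_R² = 0.0002381.
t = (3.333 − 0.02528)/0.0002381 = 13900 days.

13900 days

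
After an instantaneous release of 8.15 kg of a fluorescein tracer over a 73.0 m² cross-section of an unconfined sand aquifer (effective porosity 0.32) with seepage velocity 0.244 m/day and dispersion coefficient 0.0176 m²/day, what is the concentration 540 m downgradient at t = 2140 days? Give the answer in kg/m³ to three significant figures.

For an instantaneous plane source, C(x,t) = M/(n_e·A·√(4πDt)) · exp(−(x−vt)²/(4Dt)), with n_e·A the pore (flow) area.
Plume center vt = 0.244 × 2140 = 522.16 m, so the well at 540 m is 17.84 m downgradient of the peak.
√(4πDt) = 21.76 m, giving peak height M/(n_e·A·√(4πDt)) = 8.15/(0.32 × 73.0 × 21.76) = 0.01603 kg/m³.
(x−vt)²/(4Dt) = (17.84)²/(4 × 0.0176 × 2140) = 2.113; exp(−2.113) = 0.1209.
C = 0.01603 × 0.1209 = 0.00194 kg/m³.

0.00194 kg/m³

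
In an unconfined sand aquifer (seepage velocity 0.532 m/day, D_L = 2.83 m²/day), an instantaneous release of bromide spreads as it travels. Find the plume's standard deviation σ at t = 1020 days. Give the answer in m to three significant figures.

Dispersive spreading gives a Gaussian with σ² = 2Dt; advection only shifts the center.
σ = √(2 × 2.83 × 1020) = 76.0 m.

76.0 m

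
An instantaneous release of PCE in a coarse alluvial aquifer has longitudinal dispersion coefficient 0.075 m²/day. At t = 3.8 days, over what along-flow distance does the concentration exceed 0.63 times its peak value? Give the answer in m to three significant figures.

The plume is Gaussian with σ = √(2Dt) = √(2 × 0.075 × 3.8) = 0.7550 m.
C/C_peak = exp(−Δx²/(2σ²)) = 0.63 ⇒ Δx = σ·√(−2 ln 0.63) = 0.7550 × 0.9613 = 0.7258 m.
Width = 2Δx = 1.45 m.

1.45 m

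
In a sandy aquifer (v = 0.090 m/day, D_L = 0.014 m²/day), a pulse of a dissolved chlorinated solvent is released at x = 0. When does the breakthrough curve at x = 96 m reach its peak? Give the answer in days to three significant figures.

For the 1D instantaneous-source solution, setting ∂C/∂t = 0 at fixed x gives v²t² + 2Dt − x² = 0, so t = (√(D² + v²x²) − D)/v².
√(D² + v²x²) = √(0.014² + 0.090² × 96²) = 8.640; v² = 0.0081.
t = (8.640 − 0.014)/0.0081 = 1060 days (vs. the pure-advection estimate x/v = 1070 d).

1060 days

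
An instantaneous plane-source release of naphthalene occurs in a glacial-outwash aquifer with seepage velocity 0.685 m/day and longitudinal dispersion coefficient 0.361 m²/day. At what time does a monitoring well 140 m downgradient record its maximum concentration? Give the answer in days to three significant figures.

For the 1D instantaneous-source solution, setting ∂C/∂t = 0 at fixed x gives v²t² + 2Dt − x² = 0, so t = (√(D² + v²x²) − D)/v².
√(D² + v²x²) = √(0.361² + 0.685² × 140²) = 95.90; v² = 0.469225.
t = (95.90 − 0.361)/0.469225 = 204 days (vs. the pure-advection estimate x/v = 204 d).

204 days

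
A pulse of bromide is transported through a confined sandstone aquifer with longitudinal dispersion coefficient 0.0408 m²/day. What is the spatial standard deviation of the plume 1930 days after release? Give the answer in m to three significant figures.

12.5 m

Dispersive spreading gives a Gaussian with σ² = 2Dt; advection only shifts the center.
σ = √(2 × 0.0408 × 1930) = 12.5 m.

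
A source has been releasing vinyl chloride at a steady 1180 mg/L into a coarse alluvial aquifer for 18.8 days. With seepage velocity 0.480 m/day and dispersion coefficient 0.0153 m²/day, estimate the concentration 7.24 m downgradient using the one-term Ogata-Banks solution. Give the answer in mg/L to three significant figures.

For a continuous step input, C/C₀ ≈ ½·erfc((x−vt)/(2√(Dt))).
vt = 0.480 × 18.8 = 9.024 m and 2√(Dt) = 2√(0.0153 × 18.8) = 1.073 m.
Argument (x−vt)/(2√(Dt)) = (7.24 − 9.024)/1.073 = -1.663; ½·erfc(-1.663) = 0.9907.
C = 1180 × 0.9907 = 1170 mg/L.

1170 mg/L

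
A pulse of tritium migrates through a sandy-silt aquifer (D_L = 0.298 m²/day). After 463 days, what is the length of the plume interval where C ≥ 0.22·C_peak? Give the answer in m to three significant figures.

57.8 m

The plume is Gaussian with σ = √(2Dt) = √(2 × 0.298 × 463) = 16.61 m.
C/C_peak = exp(−Δx²/(2σ²)) = 0.22 ⇒ Δx = σ·√(−2 ln 0.22) = 16.61 × 1.740 = 28.90 m.
Width = 2Δx = 57.8 m.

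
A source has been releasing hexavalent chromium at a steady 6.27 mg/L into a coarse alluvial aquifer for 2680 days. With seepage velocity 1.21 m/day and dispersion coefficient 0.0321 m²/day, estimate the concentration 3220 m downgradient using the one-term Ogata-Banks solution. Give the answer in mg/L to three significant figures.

For a continuous step input, C/C₀ ≈ ½·erfc((x−vt)/(2√(Dt))).
vt = 1.21 × 2680 = 3242.8 m and 2√(Dt) = 2√(0.0321 × 2680) = 18.55 m.
Argument (x−vt)/(2√(Dt)) = (3220 − 3242.8)/18.55 = -1.229; ½·erfc(-1.229) = 0.9589.
C = 6.27 × 0.9589 = 6.01 mg/L.

6.01 mg/L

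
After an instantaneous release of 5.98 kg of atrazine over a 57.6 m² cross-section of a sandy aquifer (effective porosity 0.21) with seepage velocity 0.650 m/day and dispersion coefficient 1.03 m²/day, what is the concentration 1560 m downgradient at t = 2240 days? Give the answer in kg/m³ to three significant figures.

For an instantaneous plane source, C(x,t) = M/(n_e·A·√(4πDt)) · exp(−(x−vt)²/(4Dt)), with n_e·A the pore (flow) area.
Plume center vt = 0.650 × 2240 = 1456 m, so the well at 1560 m is 104 m downgradient of the peak.
√(4πDt) = 170.3 m, giving peak height M/(n_e·A·√(4πDt)) = 5.98/(0.21 × 57.6 × 170.3) = 0.002903 kg/m³.
(x−vt)²/(4Dt) = (104)²/(4 × 1.03 × 2240) = 1.172; exp(−1.172) = 0.3097.
C = 0.002903 × 0.3097 = 0.000899 kg/m³.

0.000899 kg/m³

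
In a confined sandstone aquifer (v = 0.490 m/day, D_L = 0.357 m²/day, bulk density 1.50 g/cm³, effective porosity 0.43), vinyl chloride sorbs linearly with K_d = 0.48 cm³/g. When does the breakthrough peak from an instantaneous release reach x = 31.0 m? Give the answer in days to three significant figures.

165 days

Retardation factor R = 1 + ρ_b·K_d/n = 1 + 1.50 × 0.48/0.43 = 2.674.
Sorption retards both mechanisms: v_R = v/R = 0.1832 m/day, D_R = D/R = 0.1335 m²/day.
Peak time from v_R²t² + 2D_R t − x² = 0: t = (√(D_R² + v_R²x²) − D_R)/v_R².
√(D_R² + v_R²x²) = √(0.1335² + 0.1832² × 31.0²) = 5.681; v_R² = 0.03356.
t = (5.681 − 0.1335)/0.03356 = 165 days.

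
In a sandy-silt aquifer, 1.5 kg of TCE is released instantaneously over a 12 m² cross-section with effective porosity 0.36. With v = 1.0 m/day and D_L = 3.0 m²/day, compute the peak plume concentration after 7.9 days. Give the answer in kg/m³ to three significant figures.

0.0201 kg/m³

The peak of an instantaneous 1D plume sits at x = vt; there the Gaussian factor is 1 and C_max = M/(n_e·A·√(4πDt)), where n_e·A is the pore area the mass is dissolved in.
√(4πDt) = √(4π × 3.0 × 7.9) = 17.26 m, so C_max = 1.5/(0.36 × 12 × 17.26) = 0.0201 kg/m³.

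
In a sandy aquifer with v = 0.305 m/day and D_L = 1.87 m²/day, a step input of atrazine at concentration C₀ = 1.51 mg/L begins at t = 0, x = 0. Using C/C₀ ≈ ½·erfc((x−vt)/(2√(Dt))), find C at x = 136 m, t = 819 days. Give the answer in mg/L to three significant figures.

1.48 mg/L

For a continuous step input, C/C₀ ≈ ½·erfc((x−vt)/(2√(Dt))).
vt = 0.305 × 819 = 249.795 m and 2√(Dt) = 2√(1.87 × 819) = 78.27 m.
Argument (x−vt)/(2√(Dt)) = (136 − 249.795)/78.27 = -1.454; ½·erfc(-1.454) = 0.9801.
C = 1.51 × 0.9801 = 1.48 mg/L.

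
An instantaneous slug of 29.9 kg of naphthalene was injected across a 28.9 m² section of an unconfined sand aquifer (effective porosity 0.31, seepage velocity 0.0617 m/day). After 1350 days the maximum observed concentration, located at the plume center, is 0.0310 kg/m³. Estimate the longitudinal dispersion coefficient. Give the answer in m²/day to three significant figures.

At the plume center C_max = M/(n_e·A·√(4πDt)), so D = M²/(4πt·(n_e·A·C_max)²).
n_e·A·C_max = 0.31 × 28.9 × 0.0310 = 0.2777 kg/m.
D = 29.9²/(4π × 1350 × 0.2777²) = 0.683 m²/day.

0.683 m²/day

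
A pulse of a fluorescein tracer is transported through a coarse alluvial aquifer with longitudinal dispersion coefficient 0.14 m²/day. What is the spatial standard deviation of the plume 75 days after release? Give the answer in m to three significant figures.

Dispersive spreading gives a Gaussian with σ² = 2Dt; advection only shifts the center.
σ = √(2 × 0.14 × 75) = 4.58 m.

4.58 m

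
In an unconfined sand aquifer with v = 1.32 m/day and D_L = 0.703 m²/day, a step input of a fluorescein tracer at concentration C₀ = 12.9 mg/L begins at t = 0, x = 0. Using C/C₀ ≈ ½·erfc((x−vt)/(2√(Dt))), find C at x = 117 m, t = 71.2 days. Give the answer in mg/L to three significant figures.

For a continuous step input, C/C₀ ≈ ½·erfc((x−vt)/(2√(Dt))).
vt = 1.32 × 71.2 = 93.984 m and 2√(Dt) = 2√(0.703 × 71.2) = 14.15 m.
Argument (x−vt)/(2√(Dt)) = (117 − 93.984)/14.15 = 1.627; ½·erfc(1.627) = 0.01070.
C = 12.9 × 0.01070 = 0.138 mg/L.

0.138 mg/L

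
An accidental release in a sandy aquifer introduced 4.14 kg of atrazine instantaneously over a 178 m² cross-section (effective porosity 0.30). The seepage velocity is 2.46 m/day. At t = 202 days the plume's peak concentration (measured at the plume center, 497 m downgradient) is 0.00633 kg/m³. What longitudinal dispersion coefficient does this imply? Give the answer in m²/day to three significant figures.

0.0591 m²/day

At the plume center C_max = M/(n_e·A·√(4πDt)), so D = M²/(4πt·(n_e·A·C_max)²).
n_e·A·C_max = 0.30 × 178 × 0.00633 = 0.3380 kg/m.
D = 4.14²/(4π × 202 × 0.3380²) = 0.0591 m²/day.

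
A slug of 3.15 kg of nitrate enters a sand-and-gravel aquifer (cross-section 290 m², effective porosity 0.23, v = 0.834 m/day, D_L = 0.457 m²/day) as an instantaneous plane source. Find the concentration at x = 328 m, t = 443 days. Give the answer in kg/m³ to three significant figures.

For an instantaneous plane source, C(x,t) = M/(n_e·A·√(4πDt)) · exp(−(x−vt)²/(4Dt)), with n_e·A the pore (flow) area.
Plume center vt = 0.834 × 443 = 369.462 m, so the well at 328 m is 41.462 m upgradient of the peak.
√(4πDt) = 50.44 m, giving peak height M/(n_e·A·√(4πDt)) = 3.15/(0.23 × 290 × 50.44) = 0.0009363 kg/m³.
(x−vt)²/(4Dt) = (-41.462)²/(4 × 0.457 × 443) = 2.123; exp(−2.123) = 0.1197.
C = 0.0009363 × 0.1197 = 0.000112 kg/m³.

0.000112 kg/m³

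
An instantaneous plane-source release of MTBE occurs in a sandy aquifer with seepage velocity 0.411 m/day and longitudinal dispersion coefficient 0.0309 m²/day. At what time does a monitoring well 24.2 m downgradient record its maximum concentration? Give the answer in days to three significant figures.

58.7 days

For the 1D instantaneous-source solution, setting ∂C/∂t = 0 at fixed x gives v²t² + 2Dt − x² = 0, so t = (√(D² + v²x²) − D)/v².
√(D² + v²x²) = √(0.0309² + 0.411² × 24.2²) = 9.946; v² = 0.168921.
t = (9.946 − 0.0309)/0.168921 = 58.7 days (vs. the pure-advection estimate x/v = 58.9 d).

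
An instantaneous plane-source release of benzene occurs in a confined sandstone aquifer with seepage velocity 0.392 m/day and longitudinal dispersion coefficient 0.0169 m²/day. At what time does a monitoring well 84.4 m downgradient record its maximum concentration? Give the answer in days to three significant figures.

215 days

For the 1D instantaneous-source solution, setting ∂C/∂t = 0 at fixed x gives v²t² + 2Dt − x² = 0, so t = (√(D² + v²x²) − D)/v².
√(D² + v²x²) = √(0.0169² + 0.392² × 84.4²) = 33.08; v² = 0.153664.
t = (33.08 − 0.0169)/0.153664 = 215 days (vs. the pure-advection estimate x/v = 215 d).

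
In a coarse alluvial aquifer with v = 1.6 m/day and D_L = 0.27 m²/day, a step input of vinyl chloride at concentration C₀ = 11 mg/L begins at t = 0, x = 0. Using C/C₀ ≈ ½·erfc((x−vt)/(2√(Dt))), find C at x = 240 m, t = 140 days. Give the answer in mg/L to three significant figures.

0.362 mg/L

For a continuous step input, C/C₀ ≈ ½·erfc((x−vt)/(2√(Dt))).
vt = 1.6 × 140 = 224 m and 2√(Dt) = 2√(0.27 × 140) = 12.30 m.
Argument (x−vt)/(2√(Dt)) = (240 − 224)/12.30 = 1.301; ½·erfc(1.301) = 0.03289.
C = 11 × 0.03289 = 0.362 mg/L.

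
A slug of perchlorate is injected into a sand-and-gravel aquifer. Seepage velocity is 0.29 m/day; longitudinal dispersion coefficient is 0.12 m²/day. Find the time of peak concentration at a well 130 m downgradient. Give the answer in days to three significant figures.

447 days

For the 1D instantaneous-source solution, setting ∂C/∂t = 0 at fixed x gives v²t² + 2Dt − x² = 0, so t = (√(D² + v²x²) − D)/v².
√(D² + v²x²) = √(0.12² + 0.29² × 130²) = 37.70; v² = 0.0841.
t = (37.70 − 0.12)/0.0841 = 447 days (vs. the pure-advection estimate x/v = 448 d).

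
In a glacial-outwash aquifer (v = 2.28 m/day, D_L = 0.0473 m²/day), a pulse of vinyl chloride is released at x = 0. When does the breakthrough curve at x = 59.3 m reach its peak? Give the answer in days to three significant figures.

26.0 days

For the 1D instantaneous-source solution, setting ∂C/∂t = 0 at fixed x gives v²t² + 2Dt − x² = 0, so t = (√(D² + v²x²) − D)/v².
√(D² + v²x²) = √(0.0473² + 2.28² × 59.3²) = 135.2; v² = 5.1984.
t = (135.2 − 0.0473)/5.1984 = 26.0 days (vs. the pure-advection estimate x/v = 26.0 d).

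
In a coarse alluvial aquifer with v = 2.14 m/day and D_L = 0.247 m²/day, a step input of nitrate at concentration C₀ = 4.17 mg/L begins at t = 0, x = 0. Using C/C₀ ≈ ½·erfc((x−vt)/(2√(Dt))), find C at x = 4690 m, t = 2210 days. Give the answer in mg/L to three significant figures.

For a continuous step input, C/C₀ ≈ ½·erfc((x−vt)/(2√(Dt))).
vt = 2.14 × 2210 = 4729.4 m and 2√(Dt) = 2√(0.247 × 2210) = 46.73 m.
Argument (x−vt)/(2√(Dt)) = (4690 − 4729.4)/46.73 = -0.8431; ½·erfc(-0.8431) = 0.8834.
C = 4.17 × 0.8834 = 3.68 mg/L.

3.68 mg/L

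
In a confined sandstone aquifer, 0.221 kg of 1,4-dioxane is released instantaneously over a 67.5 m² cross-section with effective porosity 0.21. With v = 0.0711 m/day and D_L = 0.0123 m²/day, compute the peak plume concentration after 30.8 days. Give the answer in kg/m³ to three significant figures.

0.00715 kg/m³

The peak of an instantaneous 1D plume sits at x = vt; there the Gaussian factor is 1 and C_max = M/(n_e·A·√(4πDt)), where n_e·A is the pore area the mass is dissolved in.
√(4πDt) = √(4π × 0.0123 × 30.8) = 2.182 m, so C_max = 0.221/(0.21 × 67.5 × 2.182) = 0.00715 kg/m³.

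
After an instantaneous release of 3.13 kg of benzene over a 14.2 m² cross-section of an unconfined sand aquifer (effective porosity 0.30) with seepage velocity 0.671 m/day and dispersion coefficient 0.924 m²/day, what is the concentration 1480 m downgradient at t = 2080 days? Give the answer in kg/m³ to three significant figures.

0.00188 kg/m³

For an instantaneous plane source, C(x,t) = M/(n_e·A·√(4πDt)) · exp(−(x−vt)²/(4Dt)), with n_e·A the pore (flow) area.
Plume center vt = 0.671 × 2080 = 1395.68 m, so the well at 1480 m is 84.32 m downgradient of the peak.
√(4πDt) = 155.4 m, giving peak height M/(n_e·A·√(4πDt)) = 3.13/(0.30 × 14.2 × 155.4) = 0.004728 kg/m³.
(x−vt)²/(4Dt) = (84.32)²/(4 × 0.924 × 2080) = 0.9248; exp(−0.9248) = 0.3966.
C = 0.004728 × 0.3966 = 0.00188 kg/m³.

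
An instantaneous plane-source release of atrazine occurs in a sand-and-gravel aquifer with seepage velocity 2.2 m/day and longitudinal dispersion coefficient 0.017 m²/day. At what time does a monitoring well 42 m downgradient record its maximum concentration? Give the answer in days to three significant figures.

For the 1D instantaneous-source solution, setting ∂C/∂t = 0 at fixed x gives v²t² + 2Dt − x² = 0, so t = (√(D² + v²x²) − D)/v².
√(D² + v²x²) = √(0.017² + 2.2² × 42²) = 92.40; v² = 4.84.
t = (92.40 − 0.017)/4.84 = 19.1 days (vs. the pure-advection estimate x/v = 19.1 d).

19.1 days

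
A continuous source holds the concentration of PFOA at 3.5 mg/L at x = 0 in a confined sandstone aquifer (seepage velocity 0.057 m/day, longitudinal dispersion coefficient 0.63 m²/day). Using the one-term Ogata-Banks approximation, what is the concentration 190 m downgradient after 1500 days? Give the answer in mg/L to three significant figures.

For a continuous step input, C/C₀ ≈ ½·erfc((x−vt)/(2√(Dt))).
vt = 0.057 × 1500 = 85.5 m and 2√(Dt) = 2√(0.63 × 1500) = 61.48 m.
Argument (x−vt)/(2√(Dt)) = (190 − 85.5)/61.48 = 1.700; ½·erfc(1.700) = 0.008105.
C = 3.5 × 0.008105 = 0.0284 mg/L.

0.0284 mg/L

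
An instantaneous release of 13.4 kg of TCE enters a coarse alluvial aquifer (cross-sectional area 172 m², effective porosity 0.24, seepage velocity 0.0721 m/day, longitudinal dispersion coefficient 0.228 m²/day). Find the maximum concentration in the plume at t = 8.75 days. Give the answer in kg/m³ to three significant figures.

The peak of an instantaneous 1D plume sits at x = vt; there the Gaussian factor is 1 and C_max = M/(n_e·A·√(4πDt)), where n_e·A is the pore area the mass is dissolved in.
√(4πDt) = √(4π × 0.228 × 8.75) = 5.007 m, so C_max = 13.4/(0.24 × 172 × 5.007) = 0.0648 kg/m³.

0.0648 kg/m³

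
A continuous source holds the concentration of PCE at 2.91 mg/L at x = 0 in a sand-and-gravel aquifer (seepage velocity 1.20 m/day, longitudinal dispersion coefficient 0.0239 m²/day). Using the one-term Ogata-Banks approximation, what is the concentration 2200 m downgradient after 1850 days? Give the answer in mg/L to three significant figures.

2.86 mg/L

For a continuous step input, C/C₀ ≈ ½·erfc((x−vt)/(2√(Dt))).
vt = 1.20 × 1850 = 2220 m and 2√(Dt) = 2√(0.0239 × 1850) = 13.30 m.
Argument (x−vt)/(2√(Dt)) = (2200 − 2220)/13.30 = -1.504; ½·erfc(-1.504) = 0.9833.
C = 2.91 × 0.9833 = 2.86 mg/L.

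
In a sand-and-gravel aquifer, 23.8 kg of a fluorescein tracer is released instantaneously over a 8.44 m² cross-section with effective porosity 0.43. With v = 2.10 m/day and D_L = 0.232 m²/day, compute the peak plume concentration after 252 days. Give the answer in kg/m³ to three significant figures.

0.242 kg/m³

The peak of an instantaneous 1D plume sits at x = vt; there the Gaussian factor is 1 and C_max = M/(n_e·A·√(4πDt)), where n_e·A is the pore area the mass is dissolved in.
√(4πDt) = √(4π × 0.232 × 252) = 27.10 m, so C_max = 23.8/(0.43 × 8.44 × 27.10) = 0.242 kg/m³.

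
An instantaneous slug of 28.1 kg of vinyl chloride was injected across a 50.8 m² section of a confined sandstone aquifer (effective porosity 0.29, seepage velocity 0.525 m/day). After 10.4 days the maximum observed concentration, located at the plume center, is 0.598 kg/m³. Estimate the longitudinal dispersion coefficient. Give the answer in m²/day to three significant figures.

0.0778 m²/day

At the plume center C_max = M/(n_e·A·√(4πDt)), so D = M²/(4πt·(n_e·A·C_max)²).
n_e·A·C_max = 0.29 × 50.8 × 0.598 = 8.810 kg/m.
D = 28.1²/(4π × 10.4 × 8.810²) = 0.0778 m²/day.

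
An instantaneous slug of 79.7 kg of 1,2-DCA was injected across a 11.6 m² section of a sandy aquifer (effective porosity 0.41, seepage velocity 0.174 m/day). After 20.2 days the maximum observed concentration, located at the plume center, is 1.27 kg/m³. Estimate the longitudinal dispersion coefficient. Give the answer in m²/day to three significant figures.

0.686 m²/day

At the plume center C_max = M/(n_e·A·√(4πDt)), so D = M²/(4πt·(n_e·A·C_max)²).
n_e·A·C_max = 0.41 × 11.6 × 1.27 = 6.040 kg/m.
D = 79.7²/(4π × 20.2 × 6.040²) = 0.686 m²/day.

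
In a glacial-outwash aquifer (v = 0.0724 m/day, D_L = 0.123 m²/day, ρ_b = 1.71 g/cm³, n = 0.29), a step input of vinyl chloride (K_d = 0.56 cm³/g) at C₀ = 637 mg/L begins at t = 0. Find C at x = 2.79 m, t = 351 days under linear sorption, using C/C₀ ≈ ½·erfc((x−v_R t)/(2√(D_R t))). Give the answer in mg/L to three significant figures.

Retardation factor R = 1 + ρ_b·K_d/n = 1 + 1.71 × 0.56/0.29 = 4.302.
Sorption retards both mechanisms: v_R = v/R = 0.01683 m/day, D_R = D/R = 0.02859 m²/day.
v_R·t = 0.01683 × 351 = 5.90733 m; 2√(D_R t) = 6.336 m; argument = (2.79 − 5.90733)/6.336 = -0.4920.
C = C₀ × ½·erfc(-0.4920) = 637 × 0.7567 = 482 mg/L.

482 mg/L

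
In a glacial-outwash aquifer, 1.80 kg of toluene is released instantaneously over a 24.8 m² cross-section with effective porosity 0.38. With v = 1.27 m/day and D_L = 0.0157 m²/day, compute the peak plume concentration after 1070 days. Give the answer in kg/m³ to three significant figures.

0.0131 kg/m³

The peak of an instantaneous 1D plume sits at x = vt; there the Gaussian factor is 1 and C_max = M/(n_e·A·√(4πDt)), where n_e·A is the pore area the mass is dissolved in.
√(4πDt) = √(4π × 0.0157 × 1070) = 14.53 m, so C_max = 1.80/(0.38 × 24.8 × 14.53) = 0.0131 kg/m³.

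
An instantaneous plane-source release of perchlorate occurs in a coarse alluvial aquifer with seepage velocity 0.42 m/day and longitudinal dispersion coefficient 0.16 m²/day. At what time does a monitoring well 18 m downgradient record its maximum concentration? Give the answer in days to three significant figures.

42.0 days

For the 1D instantaneous-source solution, setting ∂C/∂t = 0 at fixed x gives v²t² + 2Dt − x² = 0, so t = (√(D² + v²x²) − D)/v².
√(D² + v²x²) = √(0.16² + 0.42² × 18²) = 7.562; v² = 0.1764.
t = (7.562 − 0.16)/0.1764 = 42.0 days (vs. the pure-advection estimate x/v = 42.9 d).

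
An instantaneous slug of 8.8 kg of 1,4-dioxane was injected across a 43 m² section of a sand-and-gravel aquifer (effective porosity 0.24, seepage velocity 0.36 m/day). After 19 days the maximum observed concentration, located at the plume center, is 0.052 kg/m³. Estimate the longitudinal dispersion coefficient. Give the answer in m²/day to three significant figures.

1.13 m²/day

At the plume center C_max = M/(n_e·A·√(4πDt)), so D = M²/(4πt·(n_e·A·C_max)²).
n_e·A·C_max = 0.24 × 43 × 0.052 = 0.5366 kg/m.
D = 8.8²/(4π × 19 × 0.5366²) = 1.13 m²/day.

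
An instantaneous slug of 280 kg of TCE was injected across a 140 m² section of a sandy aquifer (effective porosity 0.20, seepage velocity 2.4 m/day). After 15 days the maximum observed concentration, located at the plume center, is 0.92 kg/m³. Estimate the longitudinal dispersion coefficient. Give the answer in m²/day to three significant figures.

At the plume center C_max = M/(n_e·A·√(4πDt)), so D = M²/(4πt·(n_e·A·C_max)²).
n_e·A·C_max = 0.20 × 140 × 0.92 = 25.76 kg/m.
D = 280²/(4π × 15 × 25.76²) = 0.627 m²/day.

0.627 m²/day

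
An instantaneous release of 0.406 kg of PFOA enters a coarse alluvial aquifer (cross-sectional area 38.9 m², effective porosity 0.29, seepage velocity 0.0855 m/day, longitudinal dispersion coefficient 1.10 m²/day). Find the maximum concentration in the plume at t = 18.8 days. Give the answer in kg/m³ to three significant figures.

The peak of an instantaneous 1D plume sits at x = vt; there the Gaussian factor is 1 and C_max = M/(n_e·A·√(4πDt)), where n_e·A is the pore area the mass is dissolved in.
√(4πDt) = √(4π × 1.10 × 18.8) = 16.12 m, so C_max = 0.406/(0.29 × 38.9 × 16.12) = 0.00223 kg/m³.

0.00223 kg/m³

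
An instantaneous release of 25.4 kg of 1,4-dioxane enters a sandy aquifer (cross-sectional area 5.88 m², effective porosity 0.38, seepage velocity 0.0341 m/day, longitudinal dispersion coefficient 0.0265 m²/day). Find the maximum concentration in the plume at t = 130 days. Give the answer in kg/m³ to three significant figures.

The peak of an instantaneous 1D plume sits at x = vt; there the Gaussian factor is 1 and C_max = M/(n_e·A·√(4πDt)), where n_e·A is the pore area the mass is dissolved in.
√(4πDt) = √(4π × 0.0265 × 130) = 6.580 m, so C_max = 25.4/(0.38 × 5.88 × 6.580) = 1.73 kg/m³.

1.73 kg/m³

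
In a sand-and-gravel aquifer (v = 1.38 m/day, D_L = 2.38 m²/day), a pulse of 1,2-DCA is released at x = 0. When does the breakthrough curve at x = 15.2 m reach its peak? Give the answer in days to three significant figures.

9.84 days

For the 1D instantaneous-source solution, setting ∂C/∂t = 0 at fixed x gives v²t² + 2Dt − x² = 0, so t = (√(D² + v²x²) − D)/v².
√(D² + v²x²) = √(2.38² + 1.38² × 15.2²) = 21.11; v² = 1.9044.
t = (21.11 − 2.38)/1.9044 = 9.84 days (vs. the pure-advection estimate x/v = 11.0 d).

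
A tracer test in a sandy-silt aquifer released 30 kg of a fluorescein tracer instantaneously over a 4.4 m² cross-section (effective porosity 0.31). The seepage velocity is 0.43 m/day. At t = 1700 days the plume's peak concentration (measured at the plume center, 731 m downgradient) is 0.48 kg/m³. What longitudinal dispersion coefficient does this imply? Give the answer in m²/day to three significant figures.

At the plume center C_max = M/(n_e·A·√(4πDt)), so D = M²/(4πt·(n_e·A·C_max)²).
n_e·A·C_max = 0.31 × 4.4 × 0.48 = 0.6547 kg/m.
D = 30²/(4π × 1700 × 0.6547²) = 0.0983 m²/day.

0.0983 m²/day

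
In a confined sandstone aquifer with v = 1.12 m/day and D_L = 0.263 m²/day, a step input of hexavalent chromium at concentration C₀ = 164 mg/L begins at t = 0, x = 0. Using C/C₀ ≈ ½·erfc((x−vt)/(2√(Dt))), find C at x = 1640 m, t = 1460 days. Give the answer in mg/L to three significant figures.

70.7 mg/L

For a continuous step input, C/C₀ ≈ ½·erfc((x−vt)/(2√(Dt))).
vt = 1.12 × 1460 = 1635.2 m and 2√(Dt) = 2√(0.263 × 1460) = 39.19 m.
Argument (x−vt)/(2√(Dt)) = (1640 − 1635.2)/39.19 = 0.1225; ½·erfc(0.1225) = 0.4312.
C = 164 × 0.4312 = 70.7 mg/L.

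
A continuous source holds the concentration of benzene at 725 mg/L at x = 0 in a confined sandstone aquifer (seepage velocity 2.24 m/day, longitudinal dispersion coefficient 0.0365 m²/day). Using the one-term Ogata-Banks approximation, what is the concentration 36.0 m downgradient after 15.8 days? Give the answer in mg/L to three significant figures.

207 mg/L

For a continuous step input, C/C₀ ≈ ½·erfc((x−vt)/(2√(Dt))).
vt = 2.24 × 15.8 = 35.392 m and 2√(Dt) = 2√(0.0365 × 15.8) = 1.519 m.
Argument (x−vt)/(2√(Dt)) = (36.0 − 35.392)/1.519 = 0.4003; ½·erfc(0.4003) = 0.2857.
C = 725 × 0.2857 = 207 mg/L.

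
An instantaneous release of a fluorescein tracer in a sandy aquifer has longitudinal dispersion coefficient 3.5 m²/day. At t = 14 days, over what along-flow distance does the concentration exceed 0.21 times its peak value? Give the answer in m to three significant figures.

The plume is Gaussian with σ = √(2Dt) = √(2 × 3.5 × 14) = 9.899 m.
C/C_peak = exp(−Δx²/(2σ²)) = 0.21 ⇒ Δx = σ·√(−2 ln 0.21) = 9.899 × 1.767 = 17.49 m.
Width = 2Δx = 35.0 m.

35.0 m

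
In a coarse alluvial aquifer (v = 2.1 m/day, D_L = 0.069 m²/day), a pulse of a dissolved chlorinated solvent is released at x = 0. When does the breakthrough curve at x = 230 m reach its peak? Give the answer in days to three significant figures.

110 days

For the 1D instantaneous-source solution, setting ∂C/∂t = 0 at fixed x gives v²t² + 2Dt − x² = 0, so t = (√(D² + v²x²) − D)/v².
√(D² + v²x²) = √(0.069² + 2.1² × 230²) = 483.0; v² = 4.41.
t = (483.0 − 0.069)/4.41 = 110 days (vs. the pure-advection estimate x/v = 110 d).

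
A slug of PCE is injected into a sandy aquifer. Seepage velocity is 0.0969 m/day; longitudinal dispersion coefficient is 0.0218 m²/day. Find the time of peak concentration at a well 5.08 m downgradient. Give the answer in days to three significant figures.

50.2 days

For the 1D instantaneous-source solution, setting ∂C/∂t = 0 at fixed x gives v²t² + 2Dt − x² = 0, so t = (√(D² + v²x²) − D)/v².
√(D² + v²x²) = √(0.0218² + 0.0969² × 5.08²) = 0.4927; v² = 0.00938961.
t = (0.4927 − 0.0218)/0.00938961 = 50.2 days (vs. the pure-advection estimate x/v = 52.4 d).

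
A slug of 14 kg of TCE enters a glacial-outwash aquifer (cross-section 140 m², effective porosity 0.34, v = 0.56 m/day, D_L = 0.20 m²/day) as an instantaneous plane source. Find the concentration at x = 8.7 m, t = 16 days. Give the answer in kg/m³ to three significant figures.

0.0461 kg/m³

For an instantaneous plane source, C(x,t) = M/(n_e·A·√(4πDt)) · exp(−(x−vt)²/(4Dt)), with n_e·A the pore (flow) area.
Plume center vt = 0.56 × 16 = 8.96 m, so the well at 8.7 m is 0.26 m upgradient of the peak.
√(4πDt) = 6.341 m, giving peak height M/(n_e·A·√(4πDt)) = 14/(0.34 × 140 × 6.341) = 0.04638 kg/m³.
(x−vt)²/(4Dt) = (-0.26)²/(4 × 0.20 × 16) = 0.005281; exp(−0.005281) = 0.9947.
C = 0.04638 × 0.9947 = 0.0461 kg/m³.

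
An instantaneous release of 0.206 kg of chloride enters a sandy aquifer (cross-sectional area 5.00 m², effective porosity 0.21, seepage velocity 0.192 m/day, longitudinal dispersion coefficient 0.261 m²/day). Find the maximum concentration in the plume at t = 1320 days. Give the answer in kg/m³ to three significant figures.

The peak of an instantaneous 1D plume sits at x = vt; there the Gaussian factor is 1 and C_max = M/(n_e·A·√(4πDt)), where n_e·A is the pore area the mass is dissolved in.
√(4πDt) = √(4π × 0.261 × 1320) = 65.80 m, so C_max = 0.206/(0.21 × 5.00 × 65.80) = 0.00298 kg/m³.

0.00298 kg/m³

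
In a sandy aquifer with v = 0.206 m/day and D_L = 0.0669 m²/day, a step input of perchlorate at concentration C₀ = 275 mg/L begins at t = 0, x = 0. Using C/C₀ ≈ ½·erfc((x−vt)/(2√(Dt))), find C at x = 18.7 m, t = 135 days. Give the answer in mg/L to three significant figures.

For a continuous step input, C/C₀ ≈ ½·erfc((x−vt)/(2√(Dt))).
vt = 0.206 × 135 = 27.81 m and 2√(Dt) = 2√(0.0669 × 135) = 6.010 m.
Argument (x−vt)/(2√(Dt)) = (18.7 − 27.81)/6.010 = -1.516; ½·erfc(-1.516) = 0.9840.
C = 275 × 0.9840 = 271 mg/L.

271 mg/L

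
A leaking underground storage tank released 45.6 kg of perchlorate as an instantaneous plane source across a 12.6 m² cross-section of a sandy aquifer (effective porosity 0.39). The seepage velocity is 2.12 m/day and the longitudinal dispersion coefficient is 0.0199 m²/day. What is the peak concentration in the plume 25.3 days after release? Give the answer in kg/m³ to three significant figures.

The peak of an instantaneous 1D plume sits at x = vt; there the Gaussian factor is 1 and C_max = M/(n_e·A·√(4πDt)), where n_e·A is the pore area the mass is dissolved in.
√(4πDt) = √(4π × 0.0199 × 25.3) = 2.515 m, so C_max = 45.6/(0.39 × 12.6 × 2.515) = 3.69 kg/m³.

3.69 kg/m³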